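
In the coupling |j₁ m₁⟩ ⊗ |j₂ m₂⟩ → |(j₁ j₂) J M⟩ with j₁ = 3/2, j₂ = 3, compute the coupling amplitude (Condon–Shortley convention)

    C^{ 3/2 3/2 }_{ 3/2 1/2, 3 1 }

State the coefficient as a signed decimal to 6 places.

triangle: 3!*0!*3!/7! = 36/5040
(j±m)!: 2!*1!*4!*2!*3!*0! = 576
prefactor² = (2J+1)*Δ*N² = 576/35
  k=1: −1/(1!*2!*0!*3!*0!*0!) = -1/12
Σ = -1/12  ⇒  CG² = 576/35*(-1/12)² = 4/35
CG = −√(4/35) = -0.338062

−√(4/35) ≈ -0.338062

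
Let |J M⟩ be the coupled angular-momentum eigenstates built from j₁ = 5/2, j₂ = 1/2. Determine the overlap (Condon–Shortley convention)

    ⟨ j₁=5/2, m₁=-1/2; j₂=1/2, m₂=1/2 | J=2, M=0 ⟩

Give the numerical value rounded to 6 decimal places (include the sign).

√[5·1!4!0!/6! · 2!3!1!0!2!2!] = √(8)
  +(−1)^1/∏(1,0,2,0,2,0)! = -1/4  (running -1/4)
⟨..|..⟩ = √(8)·(-1/4) = -0.707107

-0.707107  (= −√(1/2))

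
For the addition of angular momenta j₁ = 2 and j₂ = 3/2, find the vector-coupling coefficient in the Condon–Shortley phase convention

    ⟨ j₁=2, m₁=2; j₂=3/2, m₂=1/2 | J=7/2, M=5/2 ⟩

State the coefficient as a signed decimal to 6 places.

triangle: 0!×4!×3!/8! = 144/40320
(j±m)!: 4!×0!×2!×1!×6!×1! = 34560
prefactor² = (2J+1)×Δ×N² = 6912/7
  k=0: +1/(0!×0!×0!×2!×4!×1!) = 1/48
Σ = 1/48  ⇒  CG² = 6912/7×1/48² = 3/7
CG = +√(3/7) = +0.654654

+√(3/7) ≈ +0.654654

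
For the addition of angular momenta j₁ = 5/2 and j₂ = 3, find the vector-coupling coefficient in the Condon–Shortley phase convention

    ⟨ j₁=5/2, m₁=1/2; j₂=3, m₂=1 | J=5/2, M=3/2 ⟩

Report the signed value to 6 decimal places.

+0.169031

triangle: 3!*2!*3!/9! = 72/362880
(j±m)!: 3!*2!*4!*2!*4!*1! = 13824
prefactor² = (2J+1)*Δ*N² = 576/35
  k=1: −1/(1!*2!*1!*3!*1!*0!) = -1/12
  k=2: +1/(2!*1!*0!*2!*2!*1!) = 1/8
Σ = 1/24  ⇒  CG² = 576/35*1/24² = 1/35
CG = +√(1/35) = +0.169031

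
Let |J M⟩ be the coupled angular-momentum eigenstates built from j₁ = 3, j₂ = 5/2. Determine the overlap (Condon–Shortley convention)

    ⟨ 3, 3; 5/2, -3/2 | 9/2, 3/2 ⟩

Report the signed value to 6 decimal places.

triangle: 1!×5!×4!/11! = 2880/39916800
(j±m)!: 6!×0!×1!×4!×6!×3! = 74649600
prefactor² = (2J+1)×Δ×N² = 4147200/77
  k=0: +1/(0!×1!×0!×1!×5!×3!) = 1/720
Σ = 1/720  ⇒  CG² = 4147200/77×1/720² = 8/77
CG = +√(8/77) = +0.322329

+√(8/77) = +0.322329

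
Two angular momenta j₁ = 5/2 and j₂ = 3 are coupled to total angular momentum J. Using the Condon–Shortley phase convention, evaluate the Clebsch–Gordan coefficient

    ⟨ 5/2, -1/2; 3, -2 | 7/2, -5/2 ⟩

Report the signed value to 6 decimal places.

−√(2/63) ≈ -0.178174

j₁+j₂−J=2  J+j₁−j₂=3  J−j₁+j₂=4  j₁+j₂+J+1=10
(j₁±m₁, j₂±m₂, J±M) = (2,3,1,5,1,6)
P² = 4608/7
sum k=0..1:
  [0] +1/72 = 1/72
  [1] −1/48 = -1/48
S = -1/144
C² = P²·S² = 2/63 ; C = -0.178174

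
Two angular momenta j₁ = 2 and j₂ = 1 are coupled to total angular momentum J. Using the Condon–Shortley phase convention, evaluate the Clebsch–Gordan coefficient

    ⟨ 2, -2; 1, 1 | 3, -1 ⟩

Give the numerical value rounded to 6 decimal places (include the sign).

triangle: 0!*4!*2!/7! = 48/5040
(j±m)!: 0!*4!*2!*0!*2!*4! = 2304
prefactor² = (2J+1)*Δ*N² = 768/5
  k=0: +1/(0!*0!*4!*2!*0!*0!) = 1/48
Σ = 1/48  ⇒  CG² = 768/5*1/48² = 1/15
CG = +√(1/15) = +0.258199

+0.258199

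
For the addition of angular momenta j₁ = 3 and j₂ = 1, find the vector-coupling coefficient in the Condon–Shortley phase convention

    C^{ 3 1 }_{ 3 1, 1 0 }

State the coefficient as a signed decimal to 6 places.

√[7·1!5!1!/8! · 4!2!1!1!4!2!] = √(48)
  +(−1)^0/∏(0,1,2,1,3,0)! = 1/12  (running 1/12)
  +(−1)^1/∏(1,0,1,0,4,1)! = -1/24  (running 1/24)
⟨..|..⟩ = √(48)·(1/24) = +0.288675

+0.288675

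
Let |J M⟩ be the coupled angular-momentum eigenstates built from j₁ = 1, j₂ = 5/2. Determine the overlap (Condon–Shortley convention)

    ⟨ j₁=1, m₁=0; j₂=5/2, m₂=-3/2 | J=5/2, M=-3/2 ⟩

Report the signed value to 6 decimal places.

+√(9/35) = +0.507093

√[6·1!1!4!/7! · 1!1!1!4!1!4!] = √(576/35)
  +(−1)^0/∏(0,1,1,1,0,3)! = 1/6  (running 1/6)
  +(−1)^1/∏(1,0,0,0,1,4)! = -1/24  (running 1/8)
⟨..|..⟩ = √(576/35)·(1/8) = +0.507093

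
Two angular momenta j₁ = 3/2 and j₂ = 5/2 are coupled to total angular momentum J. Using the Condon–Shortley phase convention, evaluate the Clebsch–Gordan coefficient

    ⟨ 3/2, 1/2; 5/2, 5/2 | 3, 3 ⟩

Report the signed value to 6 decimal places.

−√(5/8) = -0.790569

√[7·1!2!4!/8! · 2!1!5!0!6!0!] = √(1440)
  +(−1)^1/∏(1,0,0,4,2,0)! = -1/48  (running -1/48)
⟨..|..⟩ = √(1440)·(-1/48) = -0.790569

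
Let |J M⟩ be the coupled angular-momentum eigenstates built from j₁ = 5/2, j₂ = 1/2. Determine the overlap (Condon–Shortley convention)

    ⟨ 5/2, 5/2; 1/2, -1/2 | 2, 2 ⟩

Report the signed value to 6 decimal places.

√[5·1!4!0!/6! · 5!0!0!1!4!0!] = √(480)
  +(−1)^0/∏(0,1,0,0,4,0)! = 1/24  (running 1/24)
⟨..|..⟩ = √(480)·(1/24) = +0.912871

+0.912871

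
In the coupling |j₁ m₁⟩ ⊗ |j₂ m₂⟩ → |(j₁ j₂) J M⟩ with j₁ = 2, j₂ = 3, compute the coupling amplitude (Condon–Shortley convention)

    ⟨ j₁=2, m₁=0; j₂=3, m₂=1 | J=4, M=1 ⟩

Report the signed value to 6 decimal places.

−√(3/28) ≈ -0.327327

triangle: 1!·3!·5!/10! = 720/3628800
(j±m)!: 2!·2!·4!·2!·5!·3! = 138240
prefactor² = (2J+1)·Δ·N² = 1728/7
  k=0: +1/(0!·1!·2!·4!·1!·1!) = 1/48
  k=1: −1/(1!·0!·1!·3!·2!·2!) = -1/24
Σ = -1/48  ⇒  CG² = 1728/7·(-1/48)² = 3/28
CG = −√(3/28) = -0.327327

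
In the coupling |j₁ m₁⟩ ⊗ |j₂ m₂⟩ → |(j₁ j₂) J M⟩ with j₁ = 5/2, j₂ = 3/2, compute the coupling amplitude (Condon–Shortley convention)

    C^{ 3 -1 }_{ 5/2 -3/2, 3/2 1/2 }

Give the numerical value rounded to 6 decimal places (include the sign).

√[7·1!4!2!/8! · 1!4!2!1!2!4!] = √(96/5)
  +(−1)^0/∏(0,1,4,2,0,0)! = 1/48  (running 1/48)
  +(−1)^1/∏(1,0,3,1,1,1)! = -1/6  (running -7/48)
⟨..|..⟩ = √(96/5)·(-7/48) = -0.639010

−√(49/120) ≈ -0.639010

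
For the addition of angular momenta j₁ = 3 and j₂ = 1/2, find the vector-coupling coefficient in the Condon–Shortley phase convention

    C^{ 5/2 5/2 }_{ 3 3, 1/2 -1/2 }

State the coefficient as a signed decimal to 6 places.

+0.925820  (= +√(6/7))

triangle: 1!×5!×0!/7! = 120/5040
(j±m)!: 6!×0!×0!×1!×5!×0! = 86400
prefactor² = (2J+1)×Δ×N² = 86400/7
  k=0: +1/(0!×1!×0!×0!×5!×0!) = 1/120
Σ = 1/120  ⇒  CG² = 86400/7×1/120² = 6/7
CG = +√(6/7) = +0.925820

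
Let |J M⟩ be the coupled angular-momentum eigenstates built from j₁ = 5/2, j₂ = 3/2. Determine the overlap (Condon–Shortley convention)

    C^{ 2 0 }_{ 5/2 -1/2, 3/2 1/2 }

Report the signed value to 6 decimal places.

-0.267261

√[5·2!3!1!/7! · 2!3!2!1!2!2!] = √(8/7)
  +(−1)^1/∏(1,1,2,1,1,0)! = -1/2  (running -1/2)
  +(−1)^2/∏(2,0,1,0,2,1)! = 1/4  (running -1/4)
⟨..|..⟩ = √(8/7)·(-1/4) = -0.267261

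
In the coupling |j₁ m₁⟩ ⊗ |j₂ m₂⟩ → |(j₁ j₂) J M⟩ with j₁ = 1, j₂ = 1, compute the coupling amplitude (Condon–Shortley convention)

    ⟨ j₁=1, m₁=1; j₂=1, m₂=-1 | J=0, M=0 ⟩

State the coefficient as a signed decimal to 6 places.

triangle: 2!*0!*0!/3! = 2/6
(j±m)!: 2!*0!*0!*2!*0!*0! = 4
prefactor² = (2J+1)*Δ*N² = 4/3
  k=0: +1/(0!*2!*0!*0!*0!*0!) = 1/2
Σ = 1/2  ⇒  CG² = 4/3*1/2² = 1/3
CG = +√(1/3) = +0.577350

+√(1/3) = +0.577350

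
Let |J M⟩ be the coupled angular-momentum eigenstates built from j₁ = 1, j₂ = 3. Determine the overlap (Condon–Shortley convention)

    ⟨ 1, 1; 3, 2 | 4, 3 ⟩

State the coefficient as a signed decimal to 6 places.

+√(3/4) = +0.866025

triangle: 0!·2!·6!/9! = 1440/362880
(j±m)!: 2!·0!·5!·1!·7!·1! = 1209600
prefactor² = (2J+1)·Δ·N² = 43200
  k=0: +1/(0!·0!·0!·5!·2!·1!) = 1/240
Σ = 1/240  ⇒  CG² = 43200·1/240² = 3/4
CG = +√(3/4) = +0.866025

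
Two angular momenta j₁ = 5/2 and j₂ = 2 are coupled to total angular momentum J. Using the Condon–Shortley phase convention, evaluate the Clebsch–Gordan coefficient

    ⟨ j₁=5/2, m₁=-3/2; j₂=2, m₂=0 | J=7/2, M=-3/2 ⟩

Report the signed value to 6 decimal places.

triangle: 1!·4!·3!/9! = 144/362880
(j±m)!: 1!·4!·2!·2!·2!·5! = 23040
prefactor² = (2J+1)·Δ·N² = 512/7
  k=0: +1/(0!·1!·4!·2!·0!·1!) = 1/48
  k=1: −1/(1!·0!·3!·1!·1!·2!) = -1/12
Σ = -1/16  ⇒  CG² = 512/7·(-1/16)² = 2/7
CG = −√(2/7) = -0.534522

-0.534522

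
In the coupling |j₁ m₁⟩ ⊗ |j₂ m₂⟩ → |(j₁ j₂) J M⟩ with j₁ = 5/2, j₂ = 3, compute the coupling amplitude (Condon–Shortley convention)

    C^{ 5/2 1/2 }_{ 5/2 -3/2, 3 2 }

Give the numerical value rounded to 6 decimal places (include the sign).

-0.267261  (= −√(1/14))

j₁+j₂−J=3  J+j₁−j₂=2  J−j₁+j₂=3  j₁+j₂+J+1=9
(j₁±m₁, j₂±m₂, J±M) = (1,4,5,1,3,2)
P² = 288/7
sum k=2..3:
  [2] +1/24 = 1/24
  [3] −1/12 = -1/12
S = -1/24
C² = P²·S² = 1/14 ; C = -0.267261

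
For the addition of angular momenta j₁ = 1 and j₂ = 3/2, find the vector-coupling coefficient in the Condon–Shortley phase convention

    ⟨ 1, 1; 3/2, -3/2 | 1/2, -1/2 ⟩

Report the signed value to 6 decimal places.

+0.707107  (= +√(1/2))

√[2·2!0!1!/4! · 2!0!0!3!0!1!] = √(2)
  +(−1)^0/∏(0,2,0,0,0,1)! = 1/2  (running 1/2)
⟨..|..⟩ = √(2)·(1/2) = +0.707107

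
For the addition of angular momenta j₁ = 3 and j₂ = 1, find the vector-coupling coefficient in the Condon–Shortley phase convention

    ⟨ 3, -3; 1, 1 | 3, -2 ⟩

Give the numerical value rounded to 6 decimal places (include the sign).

−√(1/4) ≈ -0.500000

√[7·1!5!1!/8! · 0!6!2!0!1!5!] = √(3600)
  +(−1)^1/∏(1,0,5,1,0,0)! = -1/120  (running -1/120)
⟨..|..⟩ = √(3600)·(-1/120) = -0.500000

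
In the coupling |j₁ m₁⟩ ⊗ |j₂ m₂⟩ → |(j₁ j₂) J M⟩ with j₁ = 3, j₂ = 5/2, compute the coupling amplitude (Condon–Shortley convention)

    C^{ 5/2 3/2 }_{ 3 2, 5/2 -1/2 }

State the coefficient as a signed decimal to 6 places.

−√(1/14) ≈ -0.267261

triangle: 3!*3!*2!/9! = 72/362880
(j±m)!: 5!*1!*2!*3!*4!*1! = 34560
prefactor² = (2J+1)*Δ*N² = 288/7
  k=0: +1/(0!*3!*1!*2!*2!*0!) = 1/24
  k=1: −1/(1!*2!*0!*1!*3!*1!) = -1/12
Σ = -1/24  ⇒  CG² = 288/7*(-1/24)² = 1/14
CG = −√(1/14) = -0.267261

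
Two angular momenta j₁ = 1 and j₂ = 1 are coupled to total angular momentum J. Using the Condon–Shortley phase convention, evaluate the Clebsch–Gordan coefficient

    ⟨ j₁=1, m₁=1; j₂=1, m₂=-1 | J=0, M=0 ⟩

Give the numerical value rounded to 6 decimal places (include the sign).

√[1·2!0!0!/3! · 2!0!0!2!0!0!] = √(4/3)
  +(−1)^0/∏(0,2,0,0,0,0)! = 1/2  (running 1/2)
⟨..|..⟩ = √(4/3)·(1/2) = +0.577350

+0.577350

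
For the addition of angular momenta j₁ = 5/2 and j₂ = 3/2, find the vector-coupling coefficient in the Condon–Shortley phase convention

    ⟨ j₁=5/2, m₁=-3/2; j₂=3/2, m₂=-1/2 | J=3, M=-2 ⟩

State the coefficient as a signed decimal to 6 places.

√[7·1!4!2!/8! · 1!4!1!2!1!5!] = √(48)
  +(−1)^0/∏(0,1,4,1,0,1)! = 1/24  (running 1/24)
  +(−1)^1/∏(1,0,3,0,1,2)! = -1/12  (running -1/24)
⟨..|..⟩ = √(48)·(-1/24) = -0.288675

-0.288675  (= −√(1/12))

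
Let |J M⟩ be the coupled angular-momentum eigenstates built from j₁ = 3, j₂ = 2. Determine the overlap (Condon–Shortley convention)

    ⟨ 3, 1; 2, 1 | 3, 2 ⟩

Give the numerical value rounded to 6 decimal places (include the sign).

triangle: 2!·4!·2!/9! = 96/362880
(j±m)!: 4!·2!·3!·1!·5!·1! = 34560
prefactor² = (2J+1)·Δ·N² = 64
  k=1: −1/(1!·1!·1!·2!·3!·0!) = -1/12
  k=2: +1/(2!·0!·0!·1!·4!·1!) = 1/48
Σ = -1/16  ⇒  CG² = 64·(-1/16)² = 1/4
CG = −√(1/4) = -0.500000

-0.500000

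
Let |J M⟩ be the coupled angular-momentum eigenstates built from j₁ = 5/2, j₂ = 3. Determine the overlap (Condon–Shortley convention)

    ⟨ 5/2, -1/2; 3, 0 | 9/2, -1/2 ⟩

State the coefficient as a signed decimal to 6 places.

√[10·1!4!5!/11! · 2!3!3!3!4!5!] = √(69120/77)
  +(−1)^0/∏(0,1,3,3,1,2)! = 1/72  (running 1/72)
  +(−1)^1/∏(1,0,2,2,2,3)! = -1/48  (running -1/144)
⟨..|..⟩ = √(69120/77)·(-1/144) = -0.208063

-0.208063  (= −√(10/231))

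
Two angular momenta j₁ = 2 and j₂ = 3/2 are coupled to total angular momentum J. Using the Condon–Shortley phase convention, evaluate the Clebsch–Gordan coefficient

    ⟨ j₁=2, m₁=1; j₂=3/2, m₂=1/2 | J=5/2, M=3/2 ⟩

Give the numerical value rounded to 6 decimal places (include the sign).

+√(1/35) = +0.169031

triangle: 1!·3!·2!/7! = 12/5040
(j±m)!: 3!·1!·2!·1!·4!·1! = 288
prefactor² = (2J+1)·Δ·N² = 144/35
  k=0: +1/(0!·1!·1!·2!·2!·0!) = 1/4
  k=1: −1/(1!·0!·0!·1!·3!·1!) = -1/6
Σ = 1/12  ⇒  CG² = 144/35·1/12² = 1/35
CG = +√(1/35) = +0.169031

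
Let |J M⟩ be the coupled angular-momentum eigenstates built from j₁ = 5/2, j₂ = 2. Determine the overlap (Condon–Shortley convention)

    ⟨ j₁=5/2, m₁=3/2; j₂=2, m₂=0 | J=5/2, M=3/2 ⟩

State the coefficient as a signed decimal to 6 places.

−√(1/70) = -0.119523

triangle: 2!*3!*2!/8! = 24/40320
(j±m)!: 4!*1!*2!*2!*4!*1! = 2304
prefactor² = (2J+1)*Δ*N² = 288/35
  k=0: +1/(0!*2!*1!*2!*2!*0!) = 1/8
  k=1: −1/(1!*1!*0!*1!*3!*1!) = -1/6
Σ = -1/24  ⇒  CG² = 288/35*(-1/24)² = 1/70
CG = −√(1/70) = -0.119523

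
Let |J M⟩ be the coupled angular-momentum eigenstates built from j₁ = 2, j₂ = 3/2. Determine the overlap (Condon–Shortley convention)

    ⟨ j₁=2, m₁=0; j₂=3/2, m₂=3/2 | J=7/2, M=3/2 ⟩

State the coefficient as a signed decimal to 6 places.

j₁+j₂−J=0  J+j₁−j₂=4  J−j₁+j₂=3  j₁+j₂+J+1=8
(j₁±m₁, j₂±m₂, J±M) = (2,2,3,0,5,2)
P² = 1152/7
sum k=0..0:
  [0] +1/24 = 1/24
S = 1/24
C² = P²·S² = 2/7 ; C = +0.534522

+0.534522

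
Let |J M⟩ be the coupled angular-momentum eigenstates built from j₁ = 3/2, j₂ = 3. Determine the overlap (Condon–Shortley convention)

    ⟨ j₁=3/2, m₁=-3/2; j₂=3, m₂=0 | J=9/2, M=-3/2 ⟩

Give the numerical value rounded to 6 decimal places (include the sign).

+0.487950

√[10·0!3!6!/10! · 0!3!3!3!3!6!] = √(77760/7)
  +(−1)^0/∏(0,0,3,3,0,3)! = 1/216  (running 1/216)
⟨..|..⟩ = √(77760/7)·(1/216) = +0.487950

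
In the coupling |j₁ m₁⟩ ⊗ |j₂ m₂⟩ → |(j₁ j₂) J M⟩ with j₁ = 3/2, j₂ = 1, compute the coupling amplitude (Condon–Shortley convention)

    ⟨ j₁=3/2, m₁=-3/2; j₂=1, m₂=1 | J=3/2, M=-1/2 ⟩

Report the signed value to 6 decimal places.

-0.632456  (= −√(2/5))

√[4·1!2!1!/5! · 0!3!2!0!1!2!] = √(8/5)
  +(−1)^1/∏(1,0,2,1,0,0)! = -1/2  (running -1/2)
⟨..|..⟩ = √(8/5)·(-1/2) = -0.632456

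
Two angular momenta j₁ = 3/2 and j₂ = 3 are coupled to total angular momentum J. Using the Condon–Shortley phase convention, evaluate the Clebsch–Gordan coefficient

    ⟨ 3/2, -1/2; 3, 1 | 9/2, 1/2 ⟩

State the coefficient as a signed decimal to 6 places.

+0.597614

j₁+j₂−J=0  J+j₁−j₂=3  J−j₁+j₂=6  j₁+j₂+J+1=10
(j₁±m₁, j₂±m₂, J±M) = (1,2,4,2,5,4)
P² = 23040/7
sum k=0..0:
  [0] +1/96 = 1/96
S = 1/96
C² = P²·S² = 5/14 ; C = +0.597614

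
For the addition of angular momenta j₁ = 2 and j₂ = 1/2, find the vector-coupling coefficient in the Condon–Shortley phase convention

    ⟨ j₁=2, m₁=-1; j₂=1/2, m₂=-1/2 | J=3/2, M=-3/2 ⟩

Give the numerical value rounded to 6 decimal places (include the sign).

+√(1/5) = +0.447214

√[4·1!3!0!/5! · 1!3!0!1!0!3!] = √(36/5)
  +(−1)^0/∏(0,1,3,0,0,0)! = 1/6  (running 1/6)
⟨..|..⟩ = √(36/5)·(1/6) = +0.447214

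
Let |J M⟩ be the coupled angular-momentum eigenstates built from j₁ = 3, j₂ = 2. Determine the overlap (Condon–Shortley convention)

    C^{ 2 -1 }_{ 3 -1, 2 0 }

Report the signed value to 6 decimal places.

+0.377964  (= +√(1/7))

triangle: 3!*3!*1!/8! = 36/40320
(j±m)!: 2!*4!*2!*2!*1!*3! = 1152
prefactor² = (2J+1)*Δ*N² = 36/7
  k=1: −1/(1!*2!*3!*1!*0!*0!) = -1/12
  k=2: +1/(2!*1!*2!*0!*1!*1!) = 1/4
Σ = 1/6  ⇒  CG² = 36/7*1/6² = 1/7
CG = +√(1/7) = +0.377964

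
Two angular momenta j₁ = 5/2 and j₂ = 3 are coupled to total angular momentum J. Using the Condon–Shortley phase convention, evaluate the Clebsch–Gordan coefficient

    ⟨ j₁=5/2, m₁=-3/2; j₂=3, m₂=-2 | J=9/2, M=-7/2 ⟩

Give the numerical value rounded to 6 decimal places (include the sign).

j₁+j₂−J=1  J+j₁−j₂=4  J−j₁+j₂=5  j₁+j₂+J+1=11
(j₁±m₁, j₂±m₂, J±M) = (1,4,1,5,1,8)
P² = 921600/11
sum k=0..1:
  [0] +1/576 = 1/576
  [1] −1/720 = -1/720
S = 1/2880
C² = P²·S² = 1/99 ; C = +0.100504

+0.100504  (= +√(1/99))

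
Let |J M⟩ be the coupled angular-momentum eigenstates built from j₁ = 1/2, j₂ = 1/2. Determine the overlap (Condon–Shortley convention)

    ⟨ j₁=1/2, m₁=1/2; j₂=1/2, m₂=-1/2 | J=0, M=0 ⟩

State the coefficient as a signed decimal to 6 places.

j₁+j₂−J=1  J+j₁−j₂=0  J−j₁+j₂=0  j₁+j₂+J+1=2
(j₁±m₁, j₂±m₂, J±M) = (1,0,0,1,0,0)
P² = 1/2
sum k=0..0:
  [0] +1/1 = 1
S = 1
C² = P²·S² = 1/2 ; C = +0.707107

+√(1/2) = +0.707107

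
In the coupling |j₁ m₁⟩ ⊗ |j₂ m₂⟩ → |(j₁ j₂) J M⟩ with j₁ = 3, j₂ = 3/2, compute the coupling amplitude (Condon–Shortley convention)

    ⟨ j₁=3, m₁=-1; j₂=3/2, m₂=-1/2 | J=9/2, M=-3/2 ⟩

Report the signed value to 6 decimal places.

√[10·0!6!3!/10! · 2!4!1!2!3!6!] = √(34560/7)
  +(−1)^0/∏(0,0,4,1,2,2)! = 1/96  (running 1/96)
⟨..|..⟩ = √(34560/7)·(1/96) = +0.731925

+√(15/28) ≈ +0.731925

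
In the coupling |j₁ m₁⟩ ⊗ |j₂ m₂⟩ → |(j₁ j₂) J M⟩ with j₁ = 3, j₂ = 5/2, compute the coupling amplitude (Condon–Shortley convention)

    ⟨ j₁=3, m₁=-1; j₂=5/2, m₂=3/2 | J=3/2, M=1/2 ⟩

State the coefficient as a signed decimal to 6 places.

triangle: 4!*2!*1!/8! = 48/40320
(j±m)!: 2!*4!*4!*1!*2!*1! = 2304
prefactor² = (2J+1)*Δ*N² = 384/35
  k=3: −1/(3!*1!*1!*1!*1!*0!) = -1/6
  k=4: +1/(4!*0!*0!*0!*2!*1!) = 1/48
Σ = -7/48  ⇒  CG² = 384/35*(-7/48)² = 7/30
CG = −√(7/30) = -0.483046

-0.483046  (= −√(7/30))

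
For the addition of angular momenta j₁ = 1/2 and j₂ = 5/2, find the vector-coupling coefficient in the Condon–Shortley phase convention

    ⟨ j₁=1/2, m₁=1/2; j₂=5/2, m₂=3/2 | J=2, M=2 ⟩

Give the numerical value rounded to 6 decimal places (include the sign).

triangle: 1!·0!·4!/6! = 24/720
(j±m)!: 1!·0!·4!·1!·4!·0! = 576
prefactor² = (2J+1)·Δ·N² = 96
  k=0: +1/(0!·1!·0!·4!·0!·0!) = 1/24
Σ = 1/24  ⇒  CG² = 96·1/24² = 1/6
CG = +√(1/6) = +0.408248

+0.408248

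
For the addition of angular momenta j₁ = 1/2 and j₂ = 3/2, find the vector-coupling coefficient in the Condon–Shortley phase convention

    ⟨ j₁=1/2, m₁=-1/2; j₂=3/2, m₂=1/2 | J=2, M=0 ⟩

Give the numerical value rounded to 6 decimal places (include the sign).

j₁+j₂−J=0  J+j₁−j₂=1  J−j₁+j₂=3  j₁+j₂+J+1=5
(j₁±m₁, j₂±m₂, J±M) = (0,1,2,1,2,2)
P² = 2
sum k=0..0:
  [0] +1/2 = 1/2
S = 1/2
C² = P²·S² = 1/2 ; C = +0.707107

+0.707107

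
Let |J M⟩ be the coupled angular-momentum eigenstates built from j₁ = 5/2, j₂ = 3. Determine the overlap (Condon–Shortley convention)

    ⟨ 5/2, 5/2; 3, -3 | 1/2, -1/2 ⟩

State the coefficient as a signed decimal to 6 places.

+0.534522  (= +√(2/7))

triangle: 5!·0!·1!/7! = 120/5040
(j±m)!: 5!·0!·0!·6!·0!·1! = 86400
prefactor² = (2J+1)·Δ·N² = 28800/7
  k=0: +1/(0!·5!·0!·0!·0!·1!) = 1/120
Σ = 1/120  ⇒  CG² = 28800/7·1/120² = 2/7
CG = +√(2/7) = +0.534522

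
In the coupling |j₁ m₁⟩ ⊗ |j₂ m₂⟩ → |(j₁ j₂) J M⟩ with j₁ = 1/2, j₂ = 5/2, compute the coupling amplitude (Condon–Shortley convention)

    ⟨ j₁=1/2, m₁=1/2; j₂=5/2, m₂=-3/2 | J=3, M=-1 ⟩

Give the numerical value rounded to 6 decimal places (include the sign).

triangle: 0!×1!×5!/7! = 120/5040
(j±m)!: 1!×0!×1!×4!×2!×4! = 1152
prefactor² = (2J+1)×Δ×N² = 192
  k=0: +1/(0!×0!×0!×1!×1!×4!) = 1/24
Σ = 1/24  ⇒  CG² = 192×1/24² = 1/3
CG = +√(1/3) = +0.577350

+0.577350  (= +√(1/3))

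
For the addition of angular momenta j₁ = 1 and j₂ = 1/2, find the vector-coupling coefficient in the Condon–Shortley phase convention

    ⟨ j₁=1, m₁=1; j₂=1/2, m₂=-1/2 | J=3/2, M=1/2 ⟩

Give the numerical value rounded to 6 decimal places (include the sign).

+0.577350

triangle: 0!*2!*1!/4! = 2/24
(j±m)!: 2!*0!*0!*1!*2!*1! = 4
prefactor² = (2J+1)*Δ*N² = 4/3
  k=0: +1/(0!*0!*0!*0!*2!*1!) = 1/2
Σ = 1/2  ⇒  CG² = 4/3*1/2² = 1/3
CG = +√(1/3) = +0.577350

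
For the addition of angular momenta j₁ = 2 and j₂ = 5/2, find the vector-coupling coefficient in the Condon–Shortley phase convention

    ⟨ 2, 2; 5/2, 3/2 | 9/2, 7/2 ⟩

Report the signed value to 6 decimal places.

+0.745356

j₁+j₂−J=0  J+j₁−j₂=4  J−j₁+j₂=5  j₁+j₂+J+1=10
(j₁±m₁, j₂±m₂, J±M) = (4,0,4,1,8,1)
P² = 184320
sum k=0..0:
  [0] +1/576 = 1/576
S = 1/576
C² = P²·S² = 5/9 ; C = +0.745356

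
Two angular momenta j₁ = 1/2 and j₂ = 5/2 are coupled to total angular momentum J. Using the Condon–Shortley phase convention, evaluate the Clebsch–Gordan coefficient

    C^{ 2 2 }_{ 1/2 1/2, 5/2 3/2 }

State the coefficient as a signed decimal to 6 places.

+0.408248

triangle: 1!·0!·4!/6! = 24/720
(j±m)!: 1!·0!·4!·1!·4!·0! = 576
prefactor² = (2J+1)·Δ·N² = 96
  k=0: +1/(0!·1!·0!·4!·0!·0!) = 1/24
Σ = 1/24  ⇒  CG² = 96·1/24² = 1/6
CG = +√(1/6) = +0.408248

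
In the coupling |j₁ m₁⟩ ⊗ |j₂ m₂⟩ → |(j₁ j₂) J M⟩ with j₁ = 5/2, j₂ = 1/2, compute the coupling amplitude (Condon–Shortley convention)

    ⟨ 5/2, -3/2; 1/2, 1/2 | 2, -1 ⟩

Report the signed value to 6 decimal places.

√[5·1!4!0!/6! · 1!4!1!0!1!3!] = √(24)
  +(−1)^1/∏(1,0,3,0,1,0)! = -1/6  (running -1/6)
⟨..|..⟩ = √(24)·(-1/6) = -0.816497

−√(2/3) = -0.816497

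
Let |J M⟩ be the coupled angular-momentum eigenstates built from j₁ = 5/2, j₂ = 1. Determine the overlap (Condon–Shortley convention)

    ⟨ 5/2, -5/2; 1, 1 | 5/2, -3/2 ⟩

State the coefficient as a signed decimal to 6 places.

j₁+j₂−J=1  J+j₁−j₂=4  J−j₁+j₂=1  j₁+j₂+J+1=7
(j₁±m₁, j₂±m₂, J±M) = (0,5,2,0,1,4)
P² = 1152/7
sum k=1..1:
  [1] −1/24 = -1/24
S = -1/24
C² = P²·S² = 2/7 ; C = -0.534522

-0.534522  (= −√(2/7))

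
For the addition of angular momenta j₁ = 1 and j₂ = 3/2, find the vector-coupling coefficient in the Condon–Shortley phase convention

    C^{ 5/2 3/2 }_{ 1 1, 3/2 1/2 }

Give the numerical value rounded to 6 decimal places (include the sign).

j₁+j₂−J=0  J+j₁−j₂=2  J−j₁+j₂=3  j₁+j₂+J+1=6
(j₁±m₁, j₂±m₂, J±M) = (2,0,2,1,4,1)
P² = 48/5
sum k=0..0:
  [0] +1/4 = 1/4
S = 1/4
C² = P²·S² = 3/5 ; C = +0.774597

+0.774597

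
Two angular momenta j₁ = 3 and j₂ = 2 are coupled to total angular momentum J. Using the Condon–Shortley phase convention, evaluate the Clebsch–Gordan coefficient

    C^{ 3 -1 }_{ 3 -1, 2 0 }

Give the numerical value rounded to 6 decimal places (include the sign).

j₁+j₂−J=2  J+j₁−j₂=4  J−j₁+j₂=2  j₁+j₂+J+1=9
(j₁±m₁, j₂±m₂, J±M) = (2,4,2,2,2,4)
P² = 256/15
sum k=0..2:
  [0] +1/96 = 1/96
  [1] −1/6 = -1/6
  [2] +1/16 = 1/16
S = -3/32
C² = P²·S² = 3/20 ; C = -0.387298

−√(3/20) = -0.387298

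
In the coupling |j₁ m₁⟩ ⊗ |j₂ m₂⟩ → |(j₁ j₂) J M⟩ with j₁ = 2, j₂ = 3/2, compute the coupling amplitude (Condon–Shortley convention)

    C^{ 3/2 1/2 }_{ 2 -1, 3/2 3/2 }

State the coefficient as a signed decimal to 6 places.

+√(2/5) = +0.632456

j₁+j₂−J=2  J+j₁−j₂=2  J−j₁+j₂=1  j₁+j₂+J+1=6
(j₁±m₁, j₂±m₂, J±M) = (1,3,3,0,2,1)
P² = 8/5
sum k=2..2:
  [2] +1/2 = 1/2
S = 1/2
C² = P²·S² = 2/5 ; C = +0.632456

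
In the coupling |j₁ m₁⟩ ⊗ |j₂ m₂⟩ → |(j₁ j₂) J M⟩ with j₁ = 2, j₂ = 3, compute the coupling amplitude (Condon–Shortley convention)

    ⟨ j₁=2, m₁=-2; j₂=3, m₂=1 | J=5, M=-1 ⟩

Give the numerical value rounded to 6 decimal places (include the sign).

triangle: 0!*4!*6!/11! = 17280/39916800
(j±m)!: 0!*4!*4!*2!*4!*6! = 19906560
prefactor² = (2J+1)*Δ*N² = 663552/7
  k=0: +1/(0!*0!*4!*4!*0!*2!) = 1/1152
Σ = 1/1152  ⇒  CG² = 663552/7*1/1152² = 1/14
CG = +√(1/14) = +0.267261

+0.267261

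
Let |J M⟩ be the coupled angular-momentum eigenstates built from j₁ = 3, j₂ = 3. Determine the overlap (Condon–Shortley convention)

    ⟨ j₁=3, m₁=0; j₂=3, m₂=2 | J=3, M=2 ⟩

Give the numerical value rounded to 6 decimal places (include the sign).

√[7·3!3!3!/10! · 3!3!5!1!5!1!] = √(216)
  +(−1)^2/∏(2,1,1,3,2,0)! = 1/24  (running 1/24)
  +(−1)^3/∏(3,0,0,2,3,1)! = -1/72  (running 1/36)
⟨..|..⟩ = √(216)·(1/36) = +0.408248

+√(1/6) = +0.408248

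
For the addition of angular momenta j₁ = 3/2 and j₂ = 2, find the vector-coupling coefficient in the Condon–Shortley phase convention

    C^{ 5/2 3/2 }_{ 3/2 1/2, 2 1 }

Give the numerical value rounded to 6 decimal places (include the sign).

−√(1/35) ≈ -0.169031

√[6·1!2!3!/7! · 2!1!3!1!4!1!] = √(144/35)
  +(−1)^0/∏(0,1,1,3,1,0)! = 1/6  (running 1/6)
  +(−1)^1/∏(1,0,0,2,2,1)! = -1/4  (running -1/12)
⟨..|..⟩ = √(144/35)·(-1/12) = -0.169031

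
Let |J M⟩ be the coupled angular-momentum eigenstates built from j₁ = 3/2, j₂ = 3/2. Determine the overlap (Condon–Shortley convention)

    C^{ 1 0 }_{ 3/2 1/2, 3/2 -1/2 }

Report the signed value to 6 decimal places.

-0.223607  (= −√(1/20))

j₁+j₂−J=2  J+j₁−j₂=1  J−j₁+j₂=1  j₁+j₂+J+1=5
(j₁±m₁, j₂±m₂, J±M) = (2,1,1,2,1,1)
P² = 1/5
sum k=0..1:
  [0] +1/2 = 1/2
  [1] −1/1 = -1
S = -1/2
C² = P²·S² = 1/20 ; C = -0.223607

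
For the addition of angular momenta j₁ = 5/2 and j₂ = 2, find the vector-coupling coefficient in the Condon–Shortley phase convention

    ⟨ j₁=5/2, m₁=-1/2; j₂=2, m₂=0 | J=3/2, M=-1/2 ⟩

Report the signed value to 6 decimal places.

√[4·3!2!1!/7! · 2!3!2!2!1!2!] = √(32/35)
  +(−1)^1/∏(1,2,2,1,0,0)! = -1/4  (running -1/4)
  +(−1)^2/∏(2,1,1,0,1,1)! = 1/2  (running 1/4)
⟨..|..⟩ = √(32/35)·(1/4) = +0.239046

+√(2/35) = +0.239046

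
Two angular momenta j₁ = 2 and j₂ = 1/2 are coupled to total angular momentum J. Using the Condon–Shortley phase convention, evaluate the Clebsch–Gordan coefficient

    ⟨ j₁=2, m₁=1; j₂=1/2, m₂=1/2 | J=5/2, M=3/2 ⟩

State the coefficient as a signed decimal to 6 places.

j₁+j₂−J=0  J+j₁−j₂=4  J−j₁+j₂=1  j₁+j₂+J+1=6
(j₁±m₁, j₂±m₂, J±M) = (3,1,1,0,4,1)
P² = 144/5
sum k=0..0:
  [0] +1/6 = 1/6
S = 1/6
C² = P²·S² = 4/5 ; C = +0.894427

+0.894427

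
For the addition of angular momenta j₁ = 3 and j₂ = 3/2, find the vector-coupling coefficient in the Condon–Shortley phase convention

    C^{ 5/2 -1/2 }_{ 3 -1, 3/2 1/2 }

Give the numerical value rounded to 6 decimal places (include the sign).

triangle: 2!·4!·1!/8! = 48/40320
(j±m)!: 2!·4!·2!·1!·2!·3! = 1152
prefactor² = (2J+1)·Δ·N² = 288/35
  k=1: −1/(1!·1!·3!·1!·1!·0!) = -1/6
  k=2: +1/(2!·0!·2!·0!·2!·1!) = 1/8
Σ = -1/24  ⇒  CG² = 288/35·(-1/24)² = 1/70
CG = −√(1/70) = -0.119523

−√(1/70) = -0.119523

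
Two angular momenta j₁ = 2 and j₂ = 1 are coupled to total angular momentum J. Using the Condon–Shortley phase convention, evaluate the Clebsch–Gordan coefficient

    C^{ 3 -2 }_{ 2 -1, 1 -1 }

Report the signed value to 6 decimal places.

+√(2/3) ≈ +0.816497

j₁+j₂−J=0  J+j₁−j₂=4  J−j₁+j₂=2  j₁+j₂+J+1=7
(j₁±m₁, j₂±m₂, J±M) = (1,3,0,2,1,5)
P² = 96
sum k=0..0:
  [0] +1/12 = 1/12
S = 1/12
C² = P²·S² = 2/3 ; C = +0.816497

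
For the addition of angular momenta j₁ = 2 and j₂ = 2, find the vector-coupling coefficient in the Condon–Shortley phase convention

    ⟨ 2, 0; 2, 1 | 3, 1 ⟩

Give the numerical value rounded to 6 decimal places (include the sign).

j₁+j₂−J=1  J+j₁−j₂=3  J−j₁+j₂=3  j₁+j₂+J+1=8
(j₁±m₁, j₂±m₂, J±M) = (2,2,3,1,4,2)
P² = 36/5
sum k=0..1:
  [0] +1/12 = 1/12
  [1] −1/4 = -1/4
S = -1/6
C² = P²·S² = 1/5 ; C = -0.447214

-0.447214  (= −√(1/5))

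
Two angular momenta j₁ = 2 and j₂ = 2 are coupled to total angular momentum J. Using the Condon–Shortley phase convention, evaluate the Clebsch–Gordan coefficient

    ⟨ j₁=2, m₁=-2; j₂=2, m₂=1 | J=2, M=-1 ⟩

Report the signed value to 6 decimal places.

triangle: 2!*2!*2!/7! = 8/5040
(j±m)!: 0!*4!*3!*1!*1!*3! = 864
prefactor² = (2J+1)*Δ*N² = 48/7
  k=2: +1/(2!*0!*2!*1!*0!*1!) = 1/4
Σ = 1/4  ⇒  CG² = 48/7*1/4² = 3/7
CG = +√(3/7) = +0.654654

+0.654654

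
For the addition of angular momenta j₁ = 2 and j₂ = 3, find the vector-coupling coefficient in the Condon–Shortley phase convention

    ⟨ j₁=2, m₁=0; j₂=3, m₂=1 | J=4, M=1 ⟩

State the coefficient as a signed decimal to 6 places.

√[9·1!3!5!/10! · 2!2!4!2!5!3!] = √(1728/7)
  +(−1)^0/∏(0,1,2,4,1,1)! = 1/48  (running 1/48)
  +(−1)^1/∏(1,0,1,3,2,2)! = -1/24  (running -1/48)
⟨..|..⟩ = √(1728/7)·(-1/48) = -0.327327

-0.327327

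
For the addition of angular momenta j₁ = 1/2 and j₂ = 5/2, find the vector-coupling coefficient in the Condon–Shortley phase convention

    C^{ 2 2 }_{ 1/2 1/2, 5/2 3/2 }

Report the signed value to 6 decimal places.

+0.408248  (= +√(1/6))

triangle: 1!*0!*4!/6! = 24/720
(j±m)!: 1!*0!*4!*1!*4!*0! = 576
prefactor² = (2J+1)*Δ*N² = 96
  k=0: +1/(0!*1!*0!*4!*0!*0!) = 1/24
Σ = 1/24  ⇒  CG² = 96*1/24² = 1/6
CG = +√(1/6) = +0.408248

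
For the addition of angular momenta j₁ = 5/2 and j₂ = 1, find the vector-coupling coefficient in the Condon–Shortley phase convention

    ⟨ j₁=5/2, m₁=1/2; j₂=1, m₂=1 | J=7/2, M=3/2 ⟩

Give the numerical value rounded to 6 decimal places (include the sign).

triangle: 0!×5!×2!/8! = 240/40320
(j±m)!: 3!×2!×2!×0!×5!×2! = 5760
prefactor² = (2J+1)×Δ×N² = 1920/7
  k=0: +1/(0!×0!×2!×2!×3!×0!) = 1/24
Σ = 1/24  ⇒  CG² = 1920/7×1/24² = 10/21
CG = +√(10/21) = +0.690066

+√(10/21) = +0.690066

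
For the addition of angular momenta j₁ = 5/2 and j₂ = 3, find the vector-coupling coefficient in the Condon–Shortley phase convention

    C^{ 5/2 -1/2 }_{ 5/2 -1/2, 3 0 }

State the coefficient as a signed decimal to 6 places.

j₁+j₂−J=3  J+j₁−j₂=2  J−j₁+j₂=3  j₁+j₂+J+1=9
(j₁±m₁, j₂±m₂, J±M) = (2,3,3,3,2,3)
P² = 216/35
sum k=1..3:
  [1] −1/8 = -1/8
  [2] +1/4 = 1/4
  [3] −1/72 = -1/72
S = 1/9
C² = P²·S² = 8/105 ; C = +0.276026

+0.276026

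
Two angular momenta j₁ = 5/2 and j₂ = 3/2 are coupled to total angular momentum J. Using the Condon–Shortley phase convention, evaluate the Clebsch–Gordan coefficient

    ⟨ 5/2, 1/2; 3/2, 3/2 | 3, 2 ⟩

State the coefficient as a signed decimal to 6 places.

−√(1/2) = -0.707107

triangle: 1!×4!×2!/8! = 48/40320
(j±m)!: 3!×2!×3!×0!×5!×1! = 8640
prefactor² = (2J+1)×Δ×N² = 72
  k=1: −1/(1!×0!×1!×2!×3!×0!) = -1/12
Σ = -1/12  ⇒  CG² = 72×(-1/12)² = 1/2
CG = −√(1/2) = -0.707107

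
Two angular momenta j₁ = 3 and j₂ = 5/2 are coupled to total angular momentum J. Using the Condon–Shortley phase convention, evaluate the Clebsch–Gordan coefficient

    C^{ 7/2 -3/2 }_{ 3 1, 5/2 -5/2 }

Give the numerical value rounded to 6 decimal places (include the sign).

+0.617213

√[8·2!4!3!/10! · 4!2!0!5!2!5!] = √(6144/7)
  +(−1)^0/∏(0,2,2,0,2,3)! = 1/48  (running 1/48)
⟨..|..⟩ = √(6144/7)·(1/48) = +0.617213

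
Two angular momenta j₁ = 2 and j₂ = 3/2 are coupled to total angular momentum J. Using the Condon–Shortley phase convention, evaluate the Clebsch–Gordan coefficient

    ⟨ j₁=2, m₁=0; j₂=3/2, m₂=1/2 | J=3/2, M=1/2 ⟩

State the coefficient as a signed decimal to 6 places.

triangle: 2!*2!*1!/6! = 4/720
(j±m)!: 2!*2!*2!*1!*2!*1! = 16
prefactor² = (2J+1)*Δ*N² = 16/45
  k=1: −1/(1!*1!*1!*1!*1!*0!) = -1
  k=2: +1/(2!*0!*0!*0!*2!*1!) = 1/4
Σ = -3/4  ⇒  CG² = 16/45*(-3/4)² = 1/5
CG = −√(1/5) = -0.447214

−√(1/5) ≈ -0.447214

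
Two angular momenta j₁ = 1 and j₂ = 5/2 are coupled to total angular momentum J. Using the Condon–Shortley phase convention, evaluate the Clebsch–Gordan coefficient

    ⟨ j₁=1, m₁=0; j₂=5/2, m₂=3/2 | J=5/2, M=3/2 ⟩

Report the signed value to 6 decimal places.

-0.507093

√[6·1!1!4!/7! · 1!1!4!1!4!1!] = √(576/35)
  +(−1)^0/∏(0,1,1,4,0,0)! = 1/24  (running 1/24)
  +(−1)^1/∏(1,0,0,3,1,1)! = -1/6  (running -1/8)
⟨..|..⟩ = √(576/35)·(-1/8) = -0.507093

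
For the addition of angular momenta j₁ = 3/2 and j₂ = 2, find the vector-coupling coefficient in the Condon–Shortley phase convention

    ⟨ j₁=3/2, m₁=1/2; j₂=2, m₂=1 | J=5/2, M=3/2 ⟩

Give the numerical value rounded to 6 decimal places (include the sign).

-0.169031  (= −√(1/35))

j₁+j₂−J=1  J+j₁−j₂=2  J−j₁+j₂=3  j₁+j₂+J+1=7
(j₁±m₁, j₂±m₂, J±M) = (2,1,3,1,4,1)
P² = 144/35
sum k=0..1:
  [0] +1/6 = 1/6
  [1] −1/4 = -1/4
S = -1/12
C² = P²·S² = 1/35 ; C = -0.169031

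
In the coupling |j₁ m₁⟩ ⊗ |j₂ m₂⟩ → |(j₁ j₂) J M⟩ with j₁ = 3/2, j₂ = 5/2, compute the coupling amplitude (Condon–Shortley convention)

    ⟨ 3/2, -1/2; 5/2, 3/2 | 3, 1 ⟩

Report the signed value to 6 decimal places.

j₁+j₂−J=1  J+j₁−j₂=2  J−j₁+j₂=4  j₁+j₂+J+1=8
(j₁±m₁, j₂±m₂, J±M) = (1,2,4,1,4,2)
P² = 96/5
sum k=0..1:
  [0] +1/48 = 1/48
  [1] −1/6 = -1/6
S = -7/48
C² = P²·S² = 49/120 ; C = -0.639010

−√(49/120) = -0.639010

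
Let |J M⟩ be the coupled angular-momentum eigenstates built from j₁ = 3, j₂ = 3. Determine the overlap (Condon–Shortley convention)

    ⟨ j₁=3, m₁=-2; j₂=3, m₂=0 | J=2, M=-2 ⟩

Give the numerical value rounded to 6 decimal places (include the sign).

−√(5/21) = -0.487950

j₁+j₂−J=4  J+j₁−j₂=2  J−j₁+j₂=2  j₁+j₂+J+1=9
(j₁±m₁, j₂±m₂, J±M) = (1,5,3,3,0,4)
P² = 960/7
sum k=3..3:
  [3] −1/24 = -1/24
S = -1/24
C² = P²·S² = 5/21 ; C = -0.487950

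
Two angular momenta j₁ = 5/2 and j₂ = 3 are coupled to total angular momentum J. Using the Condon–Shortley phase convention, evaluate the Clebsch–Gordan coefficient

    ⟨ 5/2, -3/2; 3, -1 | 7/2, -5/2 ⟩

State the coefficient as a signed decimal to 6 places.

j₁+j₂−J=2  J+j₁−j₂=3  J−j₁+j₂=4  j₁+j₂+J+1=10
(j₁±m₁, j₂±m₂, J±M) = (1,4,2,4,1,6)
P² = 18432/35
sum k=1..2:
  [1] −1/36 = -1/36
  [2] +1/96 = 1/96
S = -5/288
C² = P²·S² = 10/63 ; C = -0.398410

-0.398410  (= −√(10/63))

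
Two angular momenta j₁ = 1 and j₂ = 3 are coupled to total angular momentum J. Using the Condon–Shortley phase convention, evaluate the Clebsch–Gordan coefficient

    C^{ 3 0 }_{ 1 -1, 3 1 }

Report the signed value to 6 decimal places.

j₁+j₂−J=1  J+j₁−j₂=1  J−j₁+j₂=5  j₁+j₂+J+1=8
(j₁±m₁, j₂±m₂, J±M) = (0,2,4,2,3,3)
P² = 72
sum k=1..1:
  [1] −1/12 = -1/12
S = -1/12
C² = P²·S² = 1/2 ; C = -0.707107

-0.707107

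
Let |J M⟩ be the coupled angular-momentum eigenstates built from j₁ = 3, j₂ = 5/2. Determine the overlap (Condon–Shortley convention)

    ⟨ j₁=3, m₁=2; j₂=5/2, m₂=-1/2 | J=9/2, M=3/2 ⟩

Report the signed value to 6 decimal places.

√[10·1!5!4!/11! · 5!1!2!3!6!3!] = √(345600/77)
  +(−1)^0/∏(0,1,1,2,4,2)! = 1/96  (running 1/96)
  +(−1)^1/∏(1,0,0,1,5,3)! = -1/720  (running 13/1440)
⟨..|..⟩ = √(345600/77)·(13/1440) = +0.604815

+0.604815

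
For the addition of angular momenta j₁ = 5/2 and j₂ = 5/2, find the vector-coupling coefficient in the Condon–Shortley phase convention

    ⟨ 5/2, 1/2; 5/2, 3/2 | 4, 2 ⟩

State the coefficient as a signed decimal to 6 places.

√[9·1!4!4!/10! · 3!2!4!1!6!2!] = √(20736/35)
  +(−1)^0/∏(0,1,2,4,2,0)! = 1/96  (running 1/96)
  +(−1)^1/∏(1,0,1,3,3,1)! = -1/36  (running -5/288)
⟨..|..⟩ = √(20736/35)·(-5/288) = -0.422577

−√(5/28) ≈ -0.422577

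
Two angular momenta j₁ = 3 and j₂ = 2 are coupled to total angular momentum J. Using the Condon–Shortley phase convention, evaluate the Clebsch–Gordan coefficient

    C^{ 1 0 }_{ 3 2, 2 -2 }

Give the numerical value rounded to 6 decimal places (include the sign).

j₁+j₂−J=4  J+j₁−j₂=2  J−j₁+j₂=0  j₁+j₂+J+1=7
(j₁±m₁, j₂±m₂, J±M) = (5,1,0,4,1,1)
P² = 576/7
sum k=0..0:
  [0] +1/24 = 1/24
S = 1/24
C² = P²·S² = 1/7 ; C = +0.377964

+0.377964  (= +√(1/7))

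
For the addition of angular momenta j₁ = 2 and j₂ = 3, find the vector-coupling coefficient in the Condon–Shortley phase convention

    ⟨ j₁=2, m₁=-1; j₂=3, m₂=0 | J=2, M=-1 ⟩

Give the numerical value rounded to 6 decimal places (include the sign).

triangle: 3!×1!×3!/8! = 36/40320
(j±m)!: 1!×3!×3!×3!×1!×3! = 1296
prefactor² = (2J+1)×Δ×N² = 81/14
  k=2: +1/(2!×1!×1!×1!×0!×2!) = 1/4
  k=3: −1/(3!×0!×0!×0!×1!×3!) = -1/36
Σ = 2/9  ⇒  CG² = 81/14×2/9² = 2/7
CG = +√(2/7) = +0.534522

+0.534522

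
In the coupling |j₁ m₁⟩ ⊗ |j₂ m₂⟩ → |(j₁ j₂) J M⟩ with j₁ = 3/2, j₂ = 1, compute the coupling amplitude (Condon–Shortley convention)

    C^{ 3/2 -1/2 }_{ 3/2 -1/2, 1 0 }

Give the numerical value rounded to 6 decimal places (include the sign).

−√(1/15) ≈ -0.258199

triangle: 1!·2!·1!/5! = 2/120
(j±m)!: 1!·2!·1!·1!·1!·2! = 4
prefactor² = (2J+1)·Δ·N² = 4/15
  k=0: +1/(0!·1!·2!·1!·0!·0!) = 1/2
  k=1: −1/(1!·0!·1!·0!·1!·1!) = -1
Σ = -1/2  ⇒  CG² = 4/15·(-1/2)² = 1/15
CG = −√(1/15) = -0.258199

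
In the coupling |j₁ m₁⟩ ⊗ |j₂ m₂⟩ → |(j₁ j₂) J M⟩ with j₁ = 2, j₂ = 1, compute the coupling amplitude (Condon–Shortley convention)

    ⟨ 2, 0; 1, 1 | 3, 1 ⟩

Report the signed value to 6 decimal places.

+√(2/5) = +0.632456

√[7·0!4!2!/7! · 2!2!2!0!4!2!] = √(128/5)
  +(−1)^0/∏(0,0,2,2,2,0)! = 1/8  (running 1/8)
⟨..|..⟩ = √(128/5)·(1/8) = +0.632456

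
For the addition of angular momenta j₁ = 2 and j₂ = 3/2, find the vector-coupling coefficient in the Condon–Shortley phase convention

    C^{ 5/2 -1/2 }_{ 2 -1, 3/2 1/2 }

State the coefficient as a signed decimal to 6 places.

j₁+j₂−J=1  J+j₁−j₂=3  J−j₁+j₂=2  j₁+j₂+J+1=7
(j₁±m₁, j₂±m₂, J±M) = (1,3,2,1,2,3)
P² = 72/35
sum k=0..1:
  [0] +1/12 = 1/12
  [1] −1/2 = -1/2
S = -5/12
C² = P²·S² = 5/14 ; C = -0.597614

-0.597614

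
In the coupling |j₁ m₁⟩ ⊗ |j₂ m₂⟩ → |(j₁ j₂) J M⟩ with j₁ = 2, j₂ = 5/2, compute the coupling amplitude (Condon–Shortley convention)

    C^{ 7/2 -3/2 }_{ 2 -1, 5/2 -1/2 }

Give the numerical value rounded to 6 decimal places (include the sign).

j₁+j₂−J=1  J+j₁−j₂=3  J−j₁+j₂=4  j₁+j₂+J+1=9
(j₁±m₁, j₂±m₂, J±M) = (1,3,2,3,2,5)
P² = 384/7
sum k=0..1:
  [0] +1/24 = 1/24
  [1] −1/12 = -1/12
S = -1/24
C² = P²·S² = 2/21 ; C = -0.308607

−√(2/21) ≈ -0.308607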